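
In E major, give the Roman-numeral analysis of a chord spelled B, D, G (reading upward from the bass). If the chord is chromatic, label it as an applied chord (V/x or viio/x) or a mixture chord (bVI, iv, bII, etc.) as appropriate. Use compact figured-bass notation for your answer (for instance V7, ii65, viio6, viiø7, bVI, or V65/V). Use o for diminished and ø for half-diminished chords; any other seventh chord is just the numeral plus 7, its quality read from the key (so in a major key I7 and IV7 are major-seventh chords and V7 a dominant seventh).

Stacked in thirds the chord is G-B-D: a major triad on G.
G is the lowered third degree of E major (diatonic 3 would be G#). This is a major triad on the lowered third degree, borrowed from the parallel minor.
With B in the bass the chord is in first inversion, so the figured bass is 6.

bIII6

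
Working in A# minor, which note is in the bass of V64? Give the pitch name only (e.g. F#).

B#

V in A# minor has root E#; the chord is E#-G##-B#.
The figure 64 means second inversion — the fifth is in the bass.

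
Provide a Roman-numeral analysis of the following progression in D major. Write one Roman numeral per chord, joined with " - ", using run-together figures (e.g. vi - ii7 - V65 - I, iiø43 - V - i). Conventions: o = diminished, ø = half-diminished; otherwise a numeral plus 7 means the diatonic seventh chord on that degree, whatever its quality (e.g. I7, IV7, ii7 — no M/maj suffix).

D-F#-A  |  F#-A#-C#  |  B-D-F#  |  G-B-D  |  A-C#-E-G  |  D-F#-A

D-F#-A has root D, degree 1 in D major, so I.
F#-A#-C# is the secondary dominant of vi (major triad on F#): V/vi.
B-D-F# has root B, degree 6 in D major, so vi.
G-B-D: root G is the subdominant; major triad there is IV.
A-C#-E-G: dominant seventh chord on A = scale degree 5 → V7.
D-F#-A has root D, degree 1 in D major, so I.

I - V/vi - vi - IV - V7 - I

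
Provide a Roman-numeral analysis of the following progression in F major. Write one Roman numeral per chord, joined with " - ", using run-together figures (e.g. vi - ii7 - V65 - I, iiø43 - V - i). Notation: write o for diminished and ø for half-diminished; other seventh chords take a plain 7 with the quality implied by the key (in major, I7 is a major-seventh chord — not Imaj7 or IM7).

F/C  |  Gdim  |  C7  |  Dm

F/C: root F is the tonic; major triad there is I64.
Gdim: diminished triad on G — chromatic; iio (borrowed from the parallel minor).
C7: root C is the dominant; dominant seventh chord there is V7.
Dm: minor triad on D = scale degree 6 → vi.

I64 - iio - V7 - vi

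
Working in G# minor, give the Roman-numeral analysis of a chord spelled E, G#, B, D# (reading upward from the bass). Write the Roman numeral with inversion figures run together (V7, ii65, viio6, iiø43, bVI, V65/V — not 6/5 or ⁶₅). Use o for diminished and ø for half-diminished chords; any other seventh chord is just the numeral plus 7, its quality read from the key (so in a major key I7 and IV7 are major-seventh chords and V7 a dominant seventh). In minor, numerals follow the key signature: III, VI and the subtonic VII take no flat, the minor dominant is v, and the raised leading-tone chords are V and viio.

VI7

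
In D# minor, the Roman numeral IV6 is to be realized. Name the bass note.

B#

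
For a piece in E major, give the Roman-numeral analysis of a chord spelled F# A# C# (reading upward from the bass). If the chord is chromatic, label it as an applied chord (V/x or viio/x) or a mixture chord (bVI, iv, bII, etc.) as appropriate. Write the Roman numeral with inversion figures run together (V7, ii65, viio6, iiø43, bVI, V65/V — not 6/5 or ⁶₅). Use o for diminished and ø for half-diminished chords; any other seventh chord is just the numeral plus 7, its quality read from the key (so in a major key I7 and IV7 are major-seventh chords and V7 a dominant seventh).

The pitches F#-A#-C# form a major triad rooted on F#.
F# is not a diatonic chord root with this quality in E major, but it lies a perfect fifth above B (V), so the chord functions as an applied dominant of V.

V/V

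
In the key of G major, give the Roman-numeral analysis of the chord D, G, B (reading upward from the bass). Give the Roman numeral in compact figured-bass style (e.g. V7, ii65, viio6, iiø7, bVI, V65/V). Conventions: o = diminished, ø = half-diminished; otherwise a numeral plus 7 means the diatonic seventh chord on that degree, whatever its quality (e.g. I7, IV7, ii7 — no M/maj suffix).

Stacked in thirds the chord is G-B-D: a major triad on G.
In G major, G is the tonic; the diatonic major triad there is I.
With D in the bass the chord is in second inversion, so the figured bass is 64.

I64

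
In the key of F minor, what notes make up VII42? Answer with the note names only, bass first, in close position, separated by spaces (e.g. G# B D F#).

The numeral's case and figure indicate a dominant seventh chord. In F minor its root, the seventh degree, is Eb.
Stacking thirds from Eb gives Eb-G-Bb-Db.
The figured bass 42 indicates third inversion, placing the seventh (Db) in the bass: Db-Eb-G-Bb.

Db Eb G Bb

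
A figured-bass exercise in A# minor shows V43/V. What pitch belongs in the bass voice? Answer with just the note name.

F##

The applied chord V43/V is rooted on B#: B#-D##-F##-A#.
The figure 43 means second inversion — the fifth is in the bass.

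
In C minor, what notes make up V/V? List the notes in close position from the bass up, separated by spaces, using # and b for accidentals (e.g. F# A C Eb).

D F# A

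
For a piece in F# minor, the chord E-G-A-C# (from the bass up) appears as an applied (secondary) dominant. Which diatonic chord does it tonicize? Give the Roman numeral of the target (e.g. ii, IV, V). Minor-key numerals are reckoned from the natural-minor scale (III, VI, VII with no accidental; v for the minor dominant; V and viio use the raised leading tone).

VI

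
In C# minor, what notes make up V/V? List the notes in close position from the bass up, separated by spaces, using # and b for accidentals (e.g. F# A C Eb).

D# F## A#

The slash means an applied dominant: we want the dominant of V. In C# minor, V is G# major, and its dominant is built on D#.
Building a major triad on D# gives D#-F##-A#.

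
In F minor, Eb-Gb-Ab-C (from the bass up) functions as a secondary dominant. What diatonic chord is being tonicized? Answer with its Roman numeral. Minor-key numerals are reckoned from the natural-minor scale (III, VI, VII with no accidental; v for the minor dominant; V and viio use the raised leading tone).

VI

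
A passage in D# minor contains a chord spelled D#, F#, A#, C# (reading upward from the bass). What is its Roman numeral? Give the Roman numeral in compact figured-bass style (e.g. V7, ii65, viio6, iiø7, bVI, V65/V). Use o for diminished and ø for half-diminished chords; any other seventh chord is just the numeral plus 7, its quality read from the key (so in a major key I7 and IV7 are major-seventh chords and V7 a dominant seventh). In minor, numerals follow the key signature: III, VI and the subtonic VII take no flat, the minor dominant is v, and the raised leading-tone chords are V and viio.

The pitches D#-F#-A#-C# form a minor seventh chord rooted on D#.
In D# minor, D# is the tonic; the diatonic minor seventh chord there is i7.

i7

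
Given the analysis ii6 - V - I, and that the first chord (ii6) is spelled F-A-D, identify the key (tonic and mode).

C major

ii6 is given as F-A-D — a minor triad with root D.
Counting down one scale step from D places the tonic on C; a minor triad on degree 2 is diatonic only in major.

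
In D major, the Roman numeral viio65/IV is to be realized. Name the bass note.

A

The applied chord viio65/IV is rooted on F#: F#-A-C-Eb.
The figure 65 means first inversion — the third is in the bass.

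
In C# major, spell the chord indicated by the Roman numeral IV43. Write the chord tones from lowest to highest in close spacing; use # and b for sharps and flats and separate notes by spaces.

C# E# F# A#

The numeral's case and figure indicate a major seventh chord. In C# major its root, the subdominant, is F#.
That chord is spelled F#-A#-C#-E#.
With the 43 figure the chord is in second inversion; from the bass C# upward in close position it reads C#-E#-F#-A#.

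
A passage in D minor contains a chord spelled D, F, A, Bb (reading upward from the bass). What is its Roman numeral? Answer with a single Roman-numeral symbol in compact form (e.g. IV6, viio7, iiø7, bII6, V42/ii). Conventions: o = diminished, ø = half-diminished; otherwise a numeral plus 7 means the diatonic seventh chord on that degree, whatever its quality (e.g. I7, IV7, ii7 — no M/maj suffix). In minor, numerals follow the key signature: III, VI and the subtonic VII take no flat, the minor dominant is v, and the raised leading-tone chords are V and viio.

VI65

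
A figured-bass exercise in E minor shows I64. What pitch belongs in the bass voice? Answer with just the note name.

I in E minor has root E; the chord is E-G#-B.
The figure 64 means second inversion — the fifth is in the bass.

B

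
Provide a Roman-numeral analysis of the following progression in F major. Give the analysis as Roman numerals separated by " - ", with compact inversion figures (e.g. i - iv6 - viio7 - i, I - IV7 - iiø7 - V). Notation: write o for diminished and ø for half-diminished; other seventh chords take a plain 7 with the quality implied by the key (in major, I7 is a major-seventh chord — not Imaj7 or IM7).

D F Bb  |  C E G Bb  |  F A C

IV6 - V7 - I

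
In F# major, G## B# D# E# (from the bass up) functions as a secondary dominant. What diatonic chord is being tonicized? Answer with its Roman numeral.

The chord is a dominant seventh chord on E#.
A dominant resolves down a perfect fifth: E# → A#. In F# major, A# is scale degree 3, i.e. iii.

iii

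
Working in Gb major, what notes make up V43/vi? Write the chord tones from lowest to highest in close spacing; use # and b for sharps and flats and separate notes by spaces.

F Ab Bb D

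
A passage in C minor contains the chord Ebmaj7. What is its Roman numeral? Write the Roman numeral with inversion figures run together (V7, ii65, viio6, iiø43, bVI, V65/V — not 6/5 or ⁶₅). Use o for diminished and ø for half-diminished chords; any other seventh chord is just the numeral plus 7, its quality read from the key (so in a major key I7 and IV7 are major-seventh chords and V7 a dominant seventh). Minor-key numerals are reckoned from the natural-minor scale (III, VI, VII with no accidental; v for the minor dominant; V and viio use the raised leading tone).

Stacked in thirds the chord is Eb-G-Bb-D: a major seventh chord on Eb.
Eb is scale degree 3 in C minor, and a major seventh chord on that degree is written III7.

III7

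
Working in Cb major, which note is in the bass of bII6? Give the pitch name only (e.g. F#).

Fb

bII in Cb major has root Dbb; the chord is Dbb-Fb-Abb.
The figure 6 means first inversion — the third is in the bass.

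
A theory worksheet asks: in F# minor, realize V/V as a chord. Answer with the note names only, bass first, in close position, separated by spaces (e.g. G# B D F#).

G# B# D#

The slash means an applied dominant: we want the dominant of V. In F# minor, V is C# major, and its dominant is built on G#.
Building a major triad on G# gives G#-B#-D#.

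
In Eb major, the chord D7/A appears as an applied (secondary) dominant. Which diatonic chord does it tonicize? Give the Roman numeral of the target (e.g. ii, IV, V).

iii

The chord is a dominant seventh chord on D.
A dominant resolves down a perfect fifth: D → G. In Eb major, G is scale degree 3, i.e. iii.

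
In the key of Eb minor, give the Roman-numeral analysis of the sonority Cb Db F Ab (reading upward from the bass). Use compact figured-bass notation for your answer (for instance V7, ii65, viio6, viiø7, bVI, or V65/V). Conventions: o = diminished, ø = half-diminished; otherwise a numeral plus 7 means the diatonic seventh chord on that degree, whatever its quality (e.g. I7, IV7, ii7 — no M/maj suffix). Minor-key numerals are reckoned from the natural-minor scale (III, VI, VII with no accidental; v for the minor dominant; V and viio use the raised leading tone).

VII42

The pitches Db-F-Ab-Cb form a dominant seventh chord rooted on Db.
Db is scale degree 7 in Eb minor, and a dominant seventh chord on that degree is written VII7.
With Cb in the bass the chord is in third inversion, so the figured bass is 42.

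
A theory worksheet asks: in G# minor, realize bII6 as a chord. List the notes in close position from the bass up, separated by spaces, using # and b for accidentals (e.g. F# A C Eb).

C# E A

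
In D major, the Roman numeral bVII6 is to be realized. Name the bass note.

bVII in D major has root C; the chord is C-E-G.
The figure 6 means first inversion — the third is in the bass.

E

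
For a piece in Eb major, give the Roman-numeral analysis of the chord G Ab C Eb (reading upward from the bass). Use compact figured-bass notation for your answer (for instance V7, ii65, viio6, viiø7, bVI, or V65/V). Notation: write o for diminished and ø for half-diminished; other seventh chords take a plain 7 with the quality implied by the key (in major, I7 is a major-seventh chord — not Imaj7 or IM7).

IV42

The pitches Ab-C-Eb-G form a major seventh chord rooted on Ab.
In Eb major, Ab is the subdominant; the diatonic major seventh chord there is IV7.
With G in the bass the chord is in third inversion, so the figured bass is 42.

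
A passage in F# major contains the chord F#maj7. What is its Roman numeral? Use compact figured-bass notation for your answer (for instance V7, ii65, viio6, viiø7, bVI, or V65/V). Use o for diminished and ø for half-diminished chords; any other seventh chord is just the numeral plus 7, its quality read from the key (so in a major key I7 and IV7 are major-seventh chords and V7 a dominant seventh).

I7

Stacked in thirds the chord is F#-A#-C#-E#: a major seventh chord on F#.
In F# major, F# is the tonic; the diatonic major seventh chord there is I7.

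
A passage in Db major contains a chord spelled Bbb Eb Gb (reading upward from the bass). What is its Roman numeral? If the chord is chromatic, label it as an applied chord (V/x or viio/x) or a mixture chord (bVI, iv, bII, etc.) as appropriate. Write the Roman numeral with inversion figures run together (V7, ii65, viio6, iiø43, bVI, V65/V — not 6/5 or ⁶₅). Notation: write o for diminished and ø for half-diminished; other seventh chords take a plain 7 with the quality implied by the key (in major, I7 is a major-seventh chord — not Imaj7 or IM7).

Stacked in thirds the chord is Eb-Gb-Bbb: a diminished triad on Eb.
Eb is the second degree of Db major. This is the diminished supertonic triad, borrowed from the parallel minor.
With Bbb in the bass the chord is in second inversion, so the figured bass is 64.

iio64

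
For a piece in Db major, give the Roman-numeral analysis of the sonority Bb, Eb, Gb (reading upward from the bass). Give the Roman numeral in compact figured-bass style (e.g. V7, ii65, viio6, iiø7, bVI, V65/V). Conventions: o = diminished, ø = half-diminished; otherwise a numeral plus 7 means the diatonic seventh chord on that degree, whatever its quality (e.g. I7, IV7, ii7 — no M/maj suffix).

ii64

Stacked in thirds the chord is Eb-Gb-Bb: a minor triad on Eb.
In Db major, Eb is the supertonic; the diatonic minor triad there is ii.
With Bb in the bass the chord is in second inversion, so the figured bass is 64.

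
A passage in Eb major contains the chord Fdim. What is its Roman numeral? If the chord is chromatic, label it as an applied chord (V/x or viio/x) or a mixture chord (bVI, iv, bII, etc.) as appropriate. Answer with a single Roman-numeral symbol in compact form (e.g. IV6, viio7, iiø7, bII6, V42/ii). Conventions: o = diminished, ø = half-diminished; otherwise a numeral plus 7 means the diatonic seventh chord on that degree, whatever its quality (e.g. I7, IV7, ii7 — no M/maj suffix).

Stacked in thirds the chord is F-Ab-Cb: a diminished triad on F.
F is the second degree of Eb major. This is the diminished supertonic triad, borrowed from the parallel minor.

iio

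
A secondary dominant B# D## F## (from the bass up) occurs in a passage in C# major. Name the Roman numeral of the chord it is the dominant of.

The chord is a major triad on B#.
A dominant resolves down a perfect fifth: B# → E#. In C# major, E# is scale degree 3, i.e. iii.

iii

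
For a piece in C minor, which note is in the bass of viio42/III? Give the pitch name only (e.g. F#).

The applied chord viio42/III is rooted on D: D-F-Ab-Cb.
The figure 42 means third inversion — the seventh is in the bass.

Cb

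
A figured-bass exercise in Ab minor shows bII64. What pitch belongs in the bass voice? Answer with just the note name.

bII in Ab minor has root Bbb; the chord is Bbb-Db-Fb.
The figure 64 means second inversion — the fifth is in the bass.

Fb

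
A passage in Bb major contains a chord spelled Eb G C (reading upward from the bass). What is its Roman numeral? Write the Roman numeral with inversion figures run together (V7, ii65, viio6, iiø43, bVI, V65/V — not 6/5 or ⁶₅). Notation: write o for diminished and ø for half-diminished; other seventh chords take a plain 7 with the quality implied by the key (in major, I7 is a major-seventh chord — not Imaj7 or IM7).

The pitches C-Eb-G form a minor triad rooted on C.
In Bb major, C is the supertonic; the diatonic minor triad there is ii.
With Eb in the bass the chord is in first inversion, so the figured bass is 6.

ii6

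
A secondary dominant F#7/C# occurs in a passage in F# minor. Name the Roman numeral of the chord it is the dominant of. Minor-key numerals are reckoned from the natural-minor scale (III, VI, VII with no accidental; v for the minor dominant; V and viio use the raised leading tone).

iv

The chord is a dominant seventh chord on F#.
A dominant resolves down a perfect fifth: F# → B. In F# minor, B is scale degree 4, i.e. iv.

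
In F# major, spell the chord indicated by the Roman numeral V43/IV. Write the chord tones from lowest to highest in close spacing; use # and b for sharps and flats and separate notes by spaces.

V43/IV is a secondary dominant — the dominant seventh of IV. IV in F# major is B, so the applied chord's root is F#, a perfect fifth above.
Building a dominant seventh chord on F# gives F#-A#-C#-E.
With the 43 figure the chord is in second inversion; from the bass C# upward in close position it reads C#-E-F#-A#.

C# E F# A#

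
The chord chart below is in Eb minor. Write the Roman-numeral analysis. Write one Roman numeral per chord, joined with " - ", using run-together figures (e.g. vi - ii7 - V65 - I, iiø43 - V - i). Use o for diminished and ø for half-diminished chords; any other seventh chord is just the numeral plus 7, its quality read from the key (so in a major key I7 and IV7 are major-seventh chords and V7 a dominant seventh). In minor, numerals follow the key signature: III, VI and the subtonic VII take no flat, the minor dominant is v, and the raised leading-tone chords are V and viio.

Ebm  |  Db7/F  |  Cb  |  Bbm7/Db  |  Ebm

i - VII65 - VI - v65 - i

Ebm: root Eb is the tonic; minor triad there is i.
Db7/F: dominant seventh chord on Db = scale degree 7 → VII65.
Cb has root Cb, degree 6 in Eb minor, so VI.
Bbm7/Db: root Bb is the dominant; minor seventh chord there is v65.
Ebm has root Eb, degree 1 in Eb minor, so i.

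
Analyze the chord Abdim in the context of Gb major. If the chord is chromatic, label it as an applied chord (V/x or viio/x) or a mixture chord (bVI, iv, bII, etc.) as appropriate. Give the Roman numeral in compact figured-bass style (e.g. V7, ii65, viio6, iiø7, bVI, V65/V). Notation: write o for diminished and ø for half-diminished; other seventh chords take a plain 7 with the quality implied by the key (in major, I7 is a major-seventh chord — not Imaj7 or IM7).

iio

Stacked in thirds the chord is Ab-Cb-Ebb: a diminished triad on Ab.
Ab is the second degree of Gb major. This is the diminished supertonic triad, borrowed from the parallel minor.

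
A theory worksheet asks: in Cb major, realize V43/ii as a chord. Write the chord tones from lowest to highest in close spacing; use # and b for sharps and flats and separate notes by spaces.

Eb Gb Ab C

The slash means an applied dominant: we want the dominant of ii. In Cb major, ii is Db minor, and its dominant is built on Ab.
Building a dominant seventh chord on Ab gives Ab-C-Eb-Gb.
With the 43 figure the chord is in second inversion; from the bass Eb upward in close position it reads Eb-Gb-Ab-C.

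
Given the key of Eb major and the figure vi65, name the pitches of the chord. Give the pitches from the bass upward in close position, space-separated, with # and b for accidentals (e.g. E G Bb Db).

The numeral's case and figure indicate a minor seventh chord. In Eb major its root, the sixth degree, is C.
Stacking thirds from C gives C-Eb-G-Bb.
With the 65 figure the chord is in first inversion; from the bass Eb upward in close position it reads Eb-G-Bb-C.

Eb G Bb C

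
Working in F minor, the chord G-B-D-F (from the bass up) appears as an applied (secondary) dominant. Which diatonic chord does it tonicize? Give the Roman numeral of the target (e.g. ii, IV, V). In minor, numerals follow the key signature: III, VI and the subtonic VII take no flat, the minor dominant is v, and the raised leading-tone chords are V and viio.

The chord is a dominant seventh chord on G.
A dominant resolves down a perfect fifth: G → C. In F minor, C is scale degree 5, i.e. V.

V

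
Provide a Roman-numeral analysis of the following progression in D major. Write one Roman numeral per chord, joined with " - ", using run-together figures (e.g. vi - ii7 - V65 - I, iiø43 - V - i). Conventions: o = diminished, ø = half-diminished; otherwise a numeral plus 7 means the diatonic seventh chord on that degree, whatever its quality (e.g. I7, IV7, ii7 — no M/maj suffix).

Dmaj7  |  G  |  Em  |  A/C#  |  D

I7 - IV - ii - V6 - I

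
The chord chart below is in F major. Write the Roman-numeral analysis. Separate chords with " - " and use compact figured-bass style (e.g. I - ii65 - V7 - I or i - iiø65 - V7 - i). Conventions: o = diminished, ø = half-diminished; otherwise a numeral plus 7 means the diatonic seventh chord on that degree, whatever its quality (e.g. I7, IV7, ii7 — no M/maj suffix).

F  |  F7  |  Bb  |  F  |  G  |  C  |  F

I - V7/IV - IV - I - V/V - V - I

F: major triad on F = scale degree 1 → I.
F7 is the secondary dominant of IV (dominant seventh chord on F): V7/IV.
Bb: root Bb is the subdominant; major triad there is IV.
F has root F, degree 1 in F major, so I.
G: chromatic; G is V of V, so V/V.
C has root C, degree 5 in F major, so V.
F has root F, degree 1 in F major, so I.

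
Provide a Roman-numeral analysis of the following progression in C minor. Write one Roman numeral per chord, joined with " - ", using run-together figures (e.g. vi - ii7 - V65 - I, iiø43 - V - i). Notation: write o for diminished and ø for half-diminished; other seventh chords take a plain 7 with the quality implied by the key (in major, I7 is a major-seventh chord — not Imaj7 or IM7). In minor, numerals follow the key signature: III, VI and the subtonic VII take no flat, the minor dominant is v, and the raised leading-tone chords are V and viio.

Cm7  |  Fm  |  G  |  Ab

Cm7 has root C, degree 1 in C minor, so i7.
Fm: root F is the subdominant; minor triad there is iv.
G has root G, degree 5 in C minor, so V.
Ab: root Ab is the submediant; major triad there is VI.

i7 - iv - V - VI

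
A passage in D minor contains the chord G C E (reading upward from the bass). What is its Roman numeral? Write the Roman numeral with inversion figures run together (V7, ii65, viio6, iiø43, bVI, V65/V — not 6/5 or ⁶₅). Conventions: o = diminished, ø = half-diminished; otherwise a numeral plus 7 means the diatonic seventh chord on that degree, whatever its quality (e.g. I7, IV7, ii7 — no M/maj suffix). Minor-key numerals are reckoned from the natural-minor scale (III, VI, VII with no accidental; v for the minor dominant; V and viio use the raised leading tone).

The pitches C-E-G form a major triad rooted on C.
C is scale degree 7 in D minor, and a major triad on that degree is written VII.
With G in the bass the chord is in second inversion, so the figured bass is 64.

VII64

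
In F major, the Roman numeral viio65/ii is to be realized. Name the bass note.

The applied chord viio65/ii is rooted on F#: F#-A-C-Eb.
The figure 65 means first inversion — the third is in the bass.

A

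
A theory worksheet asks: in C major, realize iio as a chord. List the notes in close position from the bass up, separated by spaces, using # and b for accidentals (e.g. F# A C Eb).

iio is the diminished supertonic triad, borrowed from the parallel minor. In C major that root is D.
So the chord is D-F-Ab, a diminished triad.

D F Ab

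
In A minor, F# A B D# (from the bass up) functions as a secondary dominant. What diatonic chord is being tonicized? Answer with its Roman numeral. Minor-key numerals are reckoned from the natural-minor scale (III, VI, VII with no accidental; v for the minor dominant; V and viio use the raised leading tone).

The chord is a dominant seventh chord on B.
A dominant resolves down a perfect fifth: B → E. In A minor, E is scale degree 5, i.e. V.

V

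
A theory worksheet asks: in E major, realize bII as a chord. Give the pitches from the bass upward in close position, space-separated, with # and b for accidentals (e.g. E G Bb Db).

F A C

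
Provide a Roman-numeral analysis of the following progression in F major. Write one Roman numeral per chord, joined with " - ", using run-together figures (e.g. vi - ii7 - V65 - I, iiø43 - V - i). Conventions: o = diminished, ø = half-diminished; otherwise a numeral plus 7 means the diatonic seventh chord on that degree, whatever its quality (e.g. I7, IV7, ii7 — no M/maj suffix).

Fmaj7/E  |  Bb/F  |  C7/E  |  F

Fmaj7/E: root F is the tonic; major seventh chord there is I42.
Bb/F: major triad on Bb = scale degree 4 → IV64.
C7/E has root C, degree 5 in F major, so V65.
F has root F, degree 1 in F major, so I.

I42 - IV64 - V65 - I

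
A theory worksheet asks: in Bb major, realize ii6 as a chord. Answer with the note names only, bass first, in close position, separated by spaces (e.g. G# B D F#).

The numeral's case and figure indicate a minor triad. In Bb major its root, the second degree, is C.
That chord is spelled C-Eb-G.
The figured bass 6 indicates first inversion, placing the third (Eb) in the bass: Eb-G-C.

Eb G C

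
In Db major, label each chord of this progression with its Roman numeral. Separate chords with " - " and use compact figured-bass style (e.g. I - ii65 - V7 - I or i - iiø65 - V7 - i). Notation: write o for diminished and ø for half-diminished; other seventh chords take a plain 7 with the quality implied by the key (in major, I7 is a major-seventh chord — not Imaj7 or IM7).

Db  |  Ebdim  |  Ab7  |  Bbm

Db: root Db is the tonic; major triad there is I.
Ebdim is non-diatonic — iio, a mixture chord from Db minor.
Ab7: root Ab is the dominant; dominant seventh chord there is V7.
Bbm: root Bb is the submediant; minor triad there is vi.

I - iio - V7 - vi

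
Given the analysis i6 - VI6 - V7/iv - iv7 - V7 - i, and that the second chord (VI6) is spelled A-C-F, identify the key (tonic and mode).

A minor

The chord F/A is a major triad rooted on F; its label is VI6.
If F is scale degree 6 and the mode makes that degree carry a major triad, the tonic is A and the mode is minor.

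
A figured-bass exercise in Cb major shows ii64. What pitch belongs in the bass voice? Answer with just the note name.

ii in Cb major has root Db; the chord is Db-Fb-Ab.
The figure 64 means second inversion — the fifth is in the bass.

Ab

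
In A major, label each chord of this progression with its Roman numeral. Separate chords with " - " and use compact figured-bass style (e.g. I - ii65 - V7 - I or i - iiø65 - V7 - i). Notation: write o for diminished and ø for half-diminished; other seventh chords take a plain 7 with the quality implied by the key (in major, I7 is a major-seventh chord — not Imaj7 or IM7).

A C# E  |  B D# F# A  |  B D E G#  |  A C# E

A-C#-E: major triad on A = scale degree 1 → I.
B-D#-F#-A: chromatic; B is V of V, so V7/V.
B-D-E-G#: dominant seventh chord on E = scale degree 5 → V43.
A-C#-E: major triad on A = scale degree 1 → I.

I - V7/V - V43 - I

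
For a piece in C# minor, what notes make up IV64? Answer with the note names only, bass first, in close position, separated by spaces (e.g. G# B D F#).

IV64 is the major subdominant, borrowed from the parallel major. In C# minor that root is F#.
So the chord is F#-A#-C#.
With the 64 figure the chord is in second inversion; from the bass C# upward in close position it reads C#-F#-A#.

C# F# A#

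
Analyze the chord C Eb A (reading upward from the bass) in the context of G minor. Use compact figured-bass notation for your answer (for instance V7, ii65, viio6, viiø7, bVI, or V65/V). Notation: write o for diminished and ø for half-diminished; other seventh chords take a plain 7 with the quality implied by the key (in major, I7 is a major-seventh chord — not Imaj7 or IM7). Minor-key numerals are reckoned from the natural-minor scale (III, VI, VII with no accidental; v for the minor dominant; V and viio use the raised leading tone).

Stacked in thirds the chord is A-C-Eb: a diminished triad on A.
A is scale degree 2 in G minor, and a diminished triad on that degree is written iio.
With C in the bass the chord is in first inversion, so the figured bass is 6.

iio6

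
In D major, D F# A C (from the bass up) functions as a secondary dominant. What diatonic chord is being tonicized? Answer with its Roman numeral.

The chord is a dominant seventh chord on D.
A dominant resolves down a perfect fifth: D → G. In D major, G is scale degree 4, i.e. IV.

IV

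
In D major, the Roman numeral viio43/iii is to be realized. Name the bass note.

B

The applied chord viio43/iii is rooted on E#: E#-G#-B-D.
The figure 43 means second inversion — the fifth is in the bass.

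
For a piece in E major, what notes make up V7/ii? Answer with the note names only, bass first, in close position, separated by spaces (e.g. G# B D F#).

C# E# G# B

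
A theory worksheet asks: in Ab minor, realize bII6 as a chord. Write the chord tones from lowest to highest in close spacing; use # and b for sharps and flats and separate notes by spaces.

bII6 is the Neapolitan sixth — a major triad on the lowered second degree, here in its customary first inversion. In Ab minor that root is Bbb.
So the chord is Bbb-Db-Fb, a major triad.
The figured bass 6 indicates first inversion, placing the third (Db) in the bass: Db-Fb-Bbb.

Db Fb Bbb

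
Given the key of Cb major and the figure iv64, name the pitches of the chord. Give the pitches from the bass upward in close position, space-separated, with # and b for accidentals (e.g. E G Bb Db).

iv64 is the minor subdominant, borrowed from the parallel minor. In Cb major that root is Fb.
So the chord is Fb-Abb-Cb.
With the 64 figure the chord is in second inversion; from the bass Cb upward in close position it reads Cb-Fb-Abb.

Cb Fb Abb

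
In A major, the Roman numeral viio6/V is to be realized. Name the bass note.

F#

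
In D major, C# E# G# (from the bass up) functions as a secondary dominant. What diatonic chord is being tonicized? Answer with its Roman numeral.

iii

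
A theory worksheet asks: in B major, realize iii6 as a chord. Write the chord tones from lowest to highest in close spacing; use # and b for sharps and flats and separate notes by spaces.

In B major, the third degree is D#, and the diatonic chord built there is a minor triad.
Stacking thirds from D# gives D#-F#-A#.
With the 6 figure the chord is in first inversion; from the bass F# upward in close position it reads F#-A#-D#.

F# A# D#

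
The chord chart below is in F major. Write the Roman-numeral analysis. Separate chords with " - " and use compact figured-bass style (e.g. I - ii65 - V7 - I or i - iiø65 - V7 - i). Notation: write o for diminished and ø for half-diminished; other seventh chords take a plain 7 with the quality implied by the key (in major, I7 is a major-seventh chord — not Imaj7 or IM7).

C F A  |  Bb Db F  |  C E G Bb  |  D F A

I64 - iv - V7 - vi

C-F-A has root F, degree 1 in F major, so I64.
Bb-Db-F is non-diatonic — iv, a mixture chord from F minor.
C-E-G-Bb: root C is the dominant; dominant seventh chord there is V7.
D-F-A has root D, degree 6 in F major, so vi.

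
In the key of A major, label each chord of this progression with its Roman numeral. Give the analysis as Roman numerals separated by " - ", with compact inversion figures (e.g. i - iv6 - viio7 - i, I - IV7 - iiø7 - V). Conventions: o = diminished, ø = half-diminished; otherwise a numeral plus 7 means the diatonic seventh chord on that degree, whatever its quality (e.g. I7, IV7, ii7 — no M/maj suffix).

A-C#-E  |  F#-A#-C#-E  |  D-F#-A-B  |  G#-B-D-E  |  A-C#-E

A-C#-E: major triad on A = scale degree 1 → I.
F#-A#-C#-E: a dominant seventh chord on F#, the applied dominant of ii → V7/ii.
D-F#-A-B: root B is the supertonic; minor seventh chord there is ii65.
G#-B-D-E has root E, degree 5 in A major, so V65.
A-C#-E: root A is the tonic; major triad there is I.

I - V7/ii - ii65 - V65 - I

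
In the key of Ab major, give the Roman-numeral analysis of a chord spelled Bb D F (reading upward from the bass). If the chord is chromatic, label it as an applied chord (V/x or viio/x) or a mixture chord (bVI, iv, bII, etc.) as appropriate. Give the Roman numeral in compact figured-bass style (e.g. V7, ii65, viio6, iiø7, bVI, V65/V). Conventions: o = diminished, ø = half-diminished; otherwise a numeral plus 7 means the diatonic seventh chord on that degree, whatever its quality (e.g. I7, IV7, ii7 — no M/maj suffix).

V/V

Stacked in thirds the chord is Bb-D-F: a major triad on Bb.
Bb is not a diatonic chord root with this quality in Ab major, but it lies a perfect fifth above Eb (V), so the chord functions as an applied dominant of V.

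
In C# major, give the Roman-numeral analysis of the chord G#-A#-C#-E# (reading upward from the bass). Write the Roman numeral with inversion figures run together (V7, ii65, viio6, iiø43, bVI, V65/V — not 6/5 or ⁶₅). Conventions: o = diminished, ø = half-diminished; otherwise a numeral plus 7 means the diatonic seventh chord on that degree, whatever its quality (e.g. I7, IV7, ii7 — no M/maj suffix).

The pitches A#-C#-E#-G# form a minor seventh chord rooted on A#.
In C# major, A# is the submediant; the diatonic minor seventh chord there is vi7.
With G# in the bass the chord is in third inversion, so the figured bass is 42.

vi42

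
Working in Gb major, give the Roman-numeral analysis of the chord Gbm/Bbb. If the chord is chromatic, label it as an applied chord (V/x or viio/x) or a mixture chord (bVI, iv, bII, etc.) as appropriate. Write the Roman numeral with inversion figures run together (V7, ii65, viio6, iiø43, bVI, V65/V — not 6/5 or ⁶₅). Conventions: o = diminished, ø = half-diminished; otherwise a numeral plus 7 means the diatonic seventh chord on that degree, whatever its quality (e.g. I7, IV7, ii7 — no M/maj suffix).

i6

The pitches Gb-Bbb-Db form a minor triad rooted on Gb.
Gb is the first degree of Gb major. This is the minor tonic, borrowed from the parallel minor.
With Bbb in the bass the chord is in first inversion, so the figured bass is 6.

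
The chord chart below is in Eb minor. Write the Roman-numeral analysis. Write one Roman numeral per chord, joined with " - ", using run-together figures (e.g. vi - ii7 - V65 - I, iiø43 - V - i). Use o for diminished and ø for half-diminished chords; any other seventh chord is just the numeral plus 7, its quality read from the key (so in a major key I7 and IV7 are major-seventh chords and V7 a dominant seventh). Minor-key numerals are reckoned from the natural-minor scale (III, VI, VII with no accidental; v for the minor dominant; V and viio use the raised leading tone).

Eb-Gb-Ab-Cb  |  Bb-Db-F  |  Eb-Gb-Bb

iv43 - v - i

Eb-Gb-Ab-Cb: minor seventh chord on Ab = scale degree 4 → iv43.
Bb-Db-F has root Bb, degree 5 in Eb minor, so v.
Eb-Gb-Bb has root Eb, degree 1 in Eb minor, so i.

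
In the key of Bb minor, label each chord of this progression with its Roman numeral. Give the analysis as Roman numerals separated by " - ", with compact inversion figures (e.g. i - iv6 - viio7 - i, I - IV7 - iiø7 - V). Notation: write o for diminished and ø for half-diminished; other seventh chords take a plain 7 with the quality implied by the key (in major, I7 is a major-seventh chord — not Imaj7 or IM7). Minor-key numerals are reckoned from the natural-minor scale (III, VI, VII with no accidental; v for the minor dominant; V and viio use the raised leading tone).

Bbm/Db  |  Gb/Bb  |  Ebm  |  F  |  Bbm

i6 - VI6 - iv - V - i

Bbm/Db: minor triad on Bb = scale degree 1 → i6.
Gb/Bb: root Gb is the submediant; major triad there is VI6.
Ebm: root Eb is the subdominant; minor triad there is iv.
F: major triad on F = scale degree 5 → V.
Bbm: minor triad on Bb = scale degree 1 → i.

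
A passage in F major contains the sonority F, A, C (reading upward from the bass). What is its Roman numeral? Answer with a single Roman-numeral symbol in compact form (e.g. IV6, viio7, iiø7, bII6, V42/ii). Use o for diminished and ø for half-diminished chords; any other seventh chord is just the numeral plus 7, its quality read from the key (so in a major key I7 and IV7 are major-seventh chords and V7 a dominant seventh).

I

Stacked in thirds the chord is F-A-C: a major triad on F.
F is scale degree 1 in F major, and a major triad on that degree is written I.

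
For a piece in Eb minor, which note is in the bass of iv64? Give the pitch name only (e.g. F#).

Eb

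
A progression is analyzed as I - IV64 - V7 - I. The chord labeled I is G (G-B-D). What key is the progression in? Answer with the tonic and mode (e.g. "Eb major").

G major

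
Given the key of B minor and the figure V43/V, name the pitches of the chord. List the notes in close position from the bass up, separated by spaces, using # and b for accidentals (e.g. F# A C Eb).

G# B C# E#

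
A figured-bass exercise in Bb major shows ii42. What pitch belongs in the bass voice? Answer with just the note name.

ii in Bb major has root C; the chord is C-Eb-G-Bb.
The figure 42 means third inversion — the seventh is in the bass.

Bb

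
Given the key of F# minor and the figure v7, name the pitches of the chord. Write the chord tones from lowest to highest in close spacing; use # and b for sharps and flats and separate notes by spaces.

The numeral's case and figure indicate a minor seventh chord. In F# minor its root, scale degree 5, is C#.
Stacking thirds from C# gives C#-E-G#-B.

C# E G# B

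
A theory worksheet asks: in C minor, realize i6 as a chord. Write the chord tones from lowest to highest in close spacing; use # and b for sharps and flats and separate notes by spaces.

Eb G C

In C minor, the tonic is C, and the diatonic chord built there is a minor triad.
That chord is spelled C-Eb-G.
With the 6 figure the chord is in first inversion; from the bass Eb upward in close position it reads Eb-G-C.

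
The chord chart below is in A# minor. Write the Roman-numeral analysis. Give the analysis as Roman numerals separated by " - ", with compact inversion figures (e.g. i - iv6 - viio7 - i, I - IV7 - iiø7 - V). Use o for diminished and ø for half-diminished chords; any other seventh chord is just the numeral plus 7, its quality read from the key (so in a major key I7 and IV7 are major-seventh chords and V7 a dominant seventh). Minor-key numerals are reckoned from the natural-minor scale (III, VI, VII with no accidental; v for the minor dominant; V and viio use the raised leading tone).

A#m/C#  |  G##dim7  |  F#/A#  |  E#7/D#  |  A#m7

i6 - viio7 - VI6 - V42 - i7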